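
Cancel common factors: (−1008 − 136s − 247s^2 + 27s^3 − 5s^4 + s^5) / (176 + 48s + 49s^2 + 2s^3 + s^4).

Apply the Euclidean algorithm:
  s^5 − 5s^4 + 27s^3 − 247s^2 − 136s − 1008 = (s − 7)(s^4 + 2s^3 + 49s^2 + 48s + 176) + (−8s^3 + 48s^2 + 24s + 224)
  s^4 + 2s^3 + 49s^2 + 48s + 176 = (−(1/8)s − 1)(−8s^3 + 48s^2 + 24s + 224) + (100s^2 + 100s + 400)
  −8s^3 + 48s^2 + 24s + 224 = (−(2/25)s + 14/25)(100s^2 + 100s + 400) + (0)
Last nonzero remainder: 100s^2 + 100s + 400. Dividing through by 100 gives the monic gcd s^2 + s + 4.
Cancel s^2 + s + 4 from numerator and denominator to get the reduced form.

(−252 + 29s − 6s^2 + s^3)/(44 + s + s^2)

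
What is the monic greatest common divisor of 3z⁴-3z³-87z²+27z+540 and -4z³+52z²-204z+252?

By polynomial division,
  3z⁴-3z³-87z²+27z+540 = (-(3/4)z-9)(-4z³+52z²-204z+252) + (228z²-1620z+2808)
  -4z³+52z²-204z+252 = (-(1/57)z+112/1083)(228z²-1620z+2808) + ((4620/361)z-13860/361)
  228z²-1620z+2808 = ((6859/385)z-28158/385)((4620/361)z-13860/361) + (0)
Last nonzero remainder: (4620/361)z-13860/361. Dividing through by 4620/361 gives the monic gcd z-3.

z-3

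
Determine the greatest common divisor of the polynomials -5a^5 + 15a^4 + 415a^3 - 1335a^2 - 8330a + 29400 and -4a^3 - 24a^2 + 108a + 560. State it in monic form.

By polynomial division,
  -5a^5 + 15a^4 + 415a^3 - 1335a^2 - 8330a + 29400 = ((5/4)a^2 - (45/4)a - 5/2)(-4a^3 - 24a^2 + 108a + 560) + (-880a^2 - 1760a + 30800)
  -4a^3 - 24a^2 + 108a + 560 = ((1/220)a + 1/55)(-880a^2 - 1760a + 30800) + (0)
Last nonzero remainder: -880a^2 - 1760a + 30800. Dividing through by -880 gives the monic gcd a^2 + 2a - 35.

a^2 + 2a - 35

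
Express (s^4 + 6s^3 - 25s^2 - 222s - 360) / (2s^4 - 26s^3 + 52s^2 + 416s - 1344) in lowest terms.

(s^2 + 8s + 15)/(2s^2 - 22s + 56)

By polynomial division,
  s^4 + 6s^3 - 25s^2 - 222s - 360 = (1/2)(2s^4 - 26s^3 + 52s^2 + 416s - 1344) + (19s^3 - 51s^2 - 430s + 312)
  2s^4 - 26s^3 + 52s^2 + 416s - 1344 = ((2/19)s - 392/361)(19s^3 - 51s^2 - 430s + 312) + ((15120/361)s^2 - (30240/361)s - 362880/361)
  19s^3 - 51s^2 - 430s + 312 = ((6859/15120)s - 4693/15120)((15120/361)s^2 - (30240/361)s - 362880/361) + (0)
Last nonzero remainder: (15120/361)s^2 - (30240/361)s - 362880/361. Dividing through by 15120/361 gives the monic gcd s^2 - 2s - 24.
Cancel s^2 - 2s - 24 from numerator and denominator to get the reduced form.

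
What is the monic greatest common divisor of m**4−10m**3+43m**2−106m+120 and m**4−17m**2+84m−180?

m**3−6m**2+19m−30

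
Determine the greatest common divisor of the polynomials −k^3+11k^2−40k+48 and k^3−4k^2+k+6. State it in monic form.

Euclidean algorithm in ℚ[k]:
  −k^3+11k^2−40k+48 = (−1)(k^3−4k^2+k+6) + (7k^2−39k+54)
  k^3−4k^2+k+6 = ((1/7)k+11/49)(7k^2−39k+54) + ((100/49)k−300/49)
  7k^2−39k+54 = ((343/100)k−441/50)((100/49)k−300/49) + (0)
Last nonzero remainder: (100/49)k−300/49. Dividing through by 100/49 gives the monic gcd k−3.

k−3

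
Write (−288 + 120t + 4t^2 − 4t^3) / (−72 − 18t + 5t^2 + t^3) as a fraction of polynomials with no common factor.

(12 − 4t)/(3 + t)

Euclidean algorithm in ℚ[t]:
  −4t^3 + 4t^2 + 120t − 288 = (−4)(t^3 + 5t^2 − 18t − 72) + (24t^2 + 48t − 576)
  t^3 + 5t^2 − 18t − 72 = ((1/24)t + 1/8)(24t^2 + 48t − 576) + (0)
Last nonzero remainder: 24t^2 + 48t − 576. Dividing through by 24 gives the monic gcd t^2 + 2t − 24.
Cancel t^2 + 2t − 24 from numerator and denominator to get the reduced form.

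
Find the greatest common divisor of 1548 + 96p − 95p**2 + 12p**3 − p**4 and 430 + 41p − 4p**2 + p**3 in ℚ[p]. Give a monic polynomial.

Euclidean algorithm in ℚ[p]:
  −p**4 + 12p**3 − 95p**2 + 96p + 1548 = (−p + 8)(p**3 − 4p**2 + 41p + 430) + (−22p**2 + 198p − 1892)
  p**3 − 4p**2 + 41p + 430 = (−(1/22)p − 5/22)(−22p**2 + 198p − 1892) + (0)
Last nonzero remainder: −22p**2 + 198p − 1892. Dividing through by −22 gives the monic gcd p**2 − 9p + 86.

86 − 9p + p**2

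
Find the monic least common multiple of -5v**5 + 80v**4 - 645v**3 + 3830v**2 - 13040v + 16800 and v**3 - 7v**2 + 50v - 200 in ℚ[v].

v**6 - 21v**5 + 209v**4 - 1411v**3 + 6438v**2 - 16400v + 16800

By polynomial division,
  -5v**5 + 80v**4 - 645v**3 + 3830v**2 - 13040v + 16800 = (-5v**2 + 45v - 80)(v**3 - 7v**2 + 50v - 200) + (20v**2 - 40v + 800)
  v**3 - 7v**2 + 50v - 200 = ((1/20)v - 1/4)(20v**2 - 40v + 800) + (0)
Last nonzero remainder: 20v**2 - 40v + 800. Dividing through by 20 gives the monic gcd v**2 - 2v + 40.
Then lcm(f, g) = f·g / gcd(f, g); expanding and making the result monic gives the answer.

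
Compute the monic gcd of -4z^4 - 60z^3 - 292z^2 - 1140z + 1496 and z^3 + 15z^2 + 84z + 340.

Repeated division with remainder:
  -4z^4 - 60z^3 - 292z^2 - 1140z + 1496 = (-4z)(z^3 + 15z^2 + 84z + 340) + (44z^2 + 220z + 1496)
  z^3 + 15z^2 + 84z + 340 = ((1/44)z + 5/22)(44z^2 + 220z + 1496) + (0)
Last nonzero remainder: 44z^2 + 220z + 1496. Dividing through by 44 gives the monic gcd z^2 + 5z + 34.

z^2 + 5z + 34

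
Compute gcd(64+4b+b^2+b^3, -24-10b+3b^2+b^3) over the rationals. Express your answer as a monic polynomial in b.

Euclidean algorithm in ℚ[b]:
  b^3+b^2+4b+64 = (b^3+3b^2-10b-24) + (-2b^2+14b+88)
  b^3+3b^2-10b-24 = (-(1/2)b-5)(-2b^2+14b+88) + (104b+416)
  -2b^2+14b+88 = (-(1/52)b+11/52)(104b+416) + (0)
Last nonzero remainder: 104b+416. Dividing through by 104 gives the monic gcd b+4.

4+b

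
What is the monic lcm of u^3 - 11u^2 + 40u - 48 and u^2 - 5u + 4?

u^4 - 12u^3 + 51u^2 - 88u + 48

Repeated division with remainder:
  u^3 - 11u^2 + 40u - 48 = (u - 6)(u^2 - 5u + 4) + (6u - 24)
  u^2 - 5u + 4 = ((1/6)u - 1/6)(6u - 24) + (0)
Last nonzero remainder: 6u - 24. Dividing through by 6 gives the monic gcd u - 4.
Then lcm(f, g) = f·g / gcd(f, g); expanding and making the result monic gives the answer.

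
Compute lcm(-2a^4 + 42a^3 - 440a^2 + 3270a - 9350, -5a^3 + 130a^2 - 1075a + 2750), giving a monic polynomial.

a^5 - 31a^4 + 430a^3 - 3835a^2 + 21025a - 46750

Apply the Euclidean algorithm:
  -2a^4 + 42a^3 - 440a^2 + 3270a - 9350 = ((2/5)a + 2)(-5a^3 + 130a^2 - 1075a + 2750) + (-270a^2 + 4320a - 14850)
  -5a^3 + 130a^2 - 1075a + 2750 = ((1/54)a - 5/27)(-270a^2 + 4320a - 14850) + (0)
Last nonzero remainder: -270a^2 + 4320a - 14850. Dividing through by -270 gives the monic gcd a^2 - 16a + 55.
Then lcm(f, g) = f·g / gcd(f, g); expanding and making the result monic gives the answer.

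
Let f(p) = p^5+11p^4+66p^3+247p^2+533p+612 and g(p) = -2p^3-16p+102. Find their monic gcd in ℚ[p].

p^2+3p+17

Euclidean algorithm in ℚ[p]:
  p^5+11p^4+66p^3+247p^2+533p+612 = (-(1/2)p^2-(11/2)p-29)(-2p^3-16p+102) + (210p^2+630p+3570)
  -2p^3-16p+102 = (-(1/105)p+1/35)(210p^2+630p+3570) + (0)
Last nonzero remainder: 210p^2+630p+3570. Dividing through by 210 gives the monic gcd p^2+3p+17.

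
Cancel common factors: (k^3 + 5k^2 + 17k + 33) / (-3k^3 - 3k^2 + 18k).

(-k^2 - 2k - 11)/(3k^2 - 6k)

By polynomial division,
  k^3 + 5k^2 + 17k + 33 = (-1/3)(-3k^3 - 3k^2 + 18k) + (4k^2 + 23k + 33)
  -3k^3 - 3k^2 + 18k = (-(3/4)k + 57/16)(4k^2 + 23k + 33) + (-(627/16)k - 1881/16)
  4k^2 + 23k + 33 = (-(64/627)k - 16/57)(-(627/16)k - 1881/16) + (0)
Last nonzero remainder: -(627/16)k - 1881/16. Dividing through by -627/16 gives the monic gcd k + 3.
Cancel k + 3 from numerator and denominator to get the reduced form.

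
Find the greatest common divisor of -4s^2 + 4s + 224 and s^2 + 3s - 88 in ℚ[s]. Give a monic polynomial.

Apply the Euclidean algorithm:
  -4s^2 + 4s + 224 = (-4)(s^2 + 3s - 88) + (16s - 128)
  s^2 + 3s - 88 = ((1/16)s + 11/16)(16s - 128) + (0)
Last nonzero remainder: 16s - 128. Dividing through by 16 gives the monic gcd s - 8.

s - 8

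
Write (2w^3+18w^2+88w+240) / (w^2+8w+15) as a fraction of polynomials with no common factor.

(2w^2+8w+48)/(w+3)

By polynomial division,
  2w^3+18w^2+88w+240 = (2w+2)(w^2+8w+15) + (42w+210)
  w^2+8w+15 = ((1/42)w+1/14)(42w+210) + (0)
Last nonzero remainder: 42w+210. Dividing through by 42 gives the monic gcd w+5.
Cancel w+5 from numerator and denominator to get the reduced form.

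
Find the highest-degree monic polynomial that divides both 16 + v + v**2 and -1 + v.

1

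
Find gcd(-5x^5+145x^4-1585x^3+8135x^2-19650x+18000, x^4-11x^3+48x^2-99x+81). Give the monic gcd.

Euclidean algorithm in ℚ[x]:
  -5x^5+145x^4-1585x^3+8135x^2-19650x+18000 = (-5x+90)(x^4-11x^3+48x^2-99x+81) + (-355x^3+3320x^2-10335x+10710)
  x^4-11x^3+48x^2-99x+81 = (-(1/355)x+117/25205)(-355x^3+3320x^2-10335x+10710) + ((17523/5041)x^2-(105138/5041)x+157707/5041)
  -355x^3+3320x^2-10335x+10710 = (-(1789555/17523)x+5998790/17523)((17523/5041)x^2-(105138/5041)x+157707/5041) + (0)
Last nonzero remainder: (17523/5041)x^2-(105138/5041)x+157707/5041. Dividing through by 17523/5041 gives the monic gcd x^2-6x+9.

x^2-6x+9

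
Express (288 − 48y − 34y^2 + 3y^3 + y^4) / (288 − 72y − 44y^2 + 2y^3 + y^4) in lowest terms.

Apply the Euclidean algorithm:
  y^4 + 3y^3 − 34y^2 − 48y + 288 = (y^4 + 2y^3 − 44y^2 − 72y + 288) + (y^3 + 10y^2 + 24y)
  y^4 + 2y^3 − 44y^2 − 72y + 288 = (y − 8)(y^3 + 10y^2 + 24y) + (12y^2 + 120y + 288)
  y^3 + 10y^2 + 24y = ((1/12)y)(12y^2 + 120y + 288) + (0)
Last nonzero remainder: 12y^2 + 120y + 288. Dividing through by 12 gives the monic gcd y^2 + 10y + 24.
Cancel y^2 + 10y + 24 from numerator and denominator to get the reduced form.

(12 − 7y + y^2)/(12 − 8y + y^2)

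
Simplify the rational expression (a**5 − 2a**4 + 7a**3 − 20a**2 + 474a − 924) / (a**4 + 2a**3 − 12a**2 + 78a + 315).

Apply the Euclidean algorithm:
  a**5 − 2a**4 + 7a**3 − 20a**2 + 474a − 924 = (a − 4)(a**4 + 2a**3 − 12a**2 + 78a + 315) + (27a**3 − 146a**2 + 471a + 336)
  a**4 + 2a**3 − 12a**2 + 78a + 315 = ((1/27)a + 200/729)(27a**3 − 146a**2 + 471a + 336) + ((7735/729)a**2 − (15470/243)a + 54145/243)
  27a**3 − 146a**2 + 471a + 336 = ((19683/7735)a + 11664/7735)((7735/729)a**2 − (15470/243)a + 54145/243) + (0)
Last nonzero remainder: (7735/729)a**2 − (15470/243)a + 54145/243. Dividing through by 7735/729 gives the monic gcd a**2 − 6a + 21.
Cancel a**2 − 6a + 21 from numerator and denominator to get the reduced form.

(a**3 + 4a**2 + 10a − 44)/(a**2 + 8a + 15)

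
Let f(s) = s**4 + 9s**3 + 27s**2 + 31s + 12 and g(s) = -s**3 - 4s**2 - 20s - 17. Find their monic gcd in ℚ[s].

s + 1

Euclidean algorithm in ℚ[s]:
  s**4 + 9s**3 + 27s**2 + 31s + 12 = (-s - 5)(-s**3 - 4s**2 - 20s - 17) + (-13s**2 - 86s - 73)
  -s**3 - 4s**2 - 20s - 17 = ((1/13)s - 34/169)(-13s**2 - 86s - 73) + (-(5355/169)s - 5355/169)
  -13s**2 - 86s - 73 = ((2197/5355)s + 12337/5355)(-(5355/169)s - 5355/169) + (0)
Last nonzero remainder: -(5355/169)s - 5355/169. Dividing through by -5355/169 gives the monic gcd s + 1.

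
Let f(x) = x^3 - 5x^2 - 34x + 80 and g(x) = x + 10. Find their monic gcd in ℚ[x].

Euclidean algorithm in ℚ[x]:
  x^3 - 5x^2 - 34x + 80 = (x^2 - 15x + 116)(x + 10) + (-1080)
  x + 10 = (-(1/1080)x - 1/108)(-1080) + (0)
The last nonzero remainder is the constant -1080, so the polynomials are coprime and gcd = 1.

1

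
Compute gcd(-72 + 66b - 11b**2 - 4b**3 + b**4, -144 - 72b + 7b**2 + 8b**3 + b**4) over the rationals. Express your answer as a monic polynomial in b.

Repeated division with remainder:
  b**4 - 4b**3 - 11b**2 + 66b - 72 = (b**4 + 8b**3 + 7b**2 - 72b - 144) + (-12b**3 - 18b**2 + 138b + 72)
  b**4 + 8b**3 + 7b**2 - 72b - 144 = (-(1/12)b - 13/24)(-12b**3 - 18b**2 + 138b + 72) + ((35/4)b**2 + (35/4)b - 105)
  -12b**3 - 18b**2 + 138b + 72 = (-(48/35)b - 24/35)((35/4)b**2 + (35/4)b - 105) + (0)
Last nonzero remainder: (35/4)b**2 + (35/4)b - 105. Dividing through by 35/4 gives the monic gcd b**2 + b - 12.

-12 + b + b**2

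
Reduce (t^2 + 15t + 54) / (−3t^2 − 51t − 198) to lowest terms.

(−t − 9)/(3t + 33)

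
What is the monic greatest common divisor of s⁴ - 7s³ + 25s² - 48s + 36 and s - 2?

s - 2

Repeated division with remainder:
  s⁴ - 7s³ + 25s² - 48s + 36 = (s³ - 5s² + 15s - 18)(s - 2) + (0)
The last nonzero remainder s - 2 is already monic.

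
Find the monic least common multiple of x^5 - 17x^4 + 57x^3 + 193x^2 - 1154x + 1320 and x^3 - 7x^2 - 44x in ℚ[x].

x^6 - 17x^5 + 57x^4 + 193x^3 - 1154x^2 + 1320x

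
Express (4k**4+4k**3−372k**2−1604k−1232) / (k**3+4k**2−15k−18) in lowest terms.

(4k**3−372k−1232)/(k**2+3k−18)

By polynomial division,
  4k**4+4k**3−372k**2−1604k−1232 = (4k−12)(k**3+4k**2−15k−18) + (−264k**2−1712k−1448)
  k**3+4k**2−15k−18 = (−(1/264)k+41/4356)(−264k**2−1712k−1448) + (−(4760/1089)k−4760/1089)
  −264k**2−1712k−1448 = ((35937/595)k+197109/595)(−(4760/1089)k−4760/1089) + (0)
Last nonzero remainder: −(4760/1089)k−4760/1089. Dividing through by −4760/1089 gives the monic gcd k+1.
Cancel k+1 from numerator and denominator to get the reduced form.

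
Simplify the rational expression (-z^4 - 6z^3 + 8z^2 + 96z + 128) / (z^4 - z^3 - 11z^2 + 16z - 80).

(-z^2 - 6z - 8)/(z^2 - z + 5)

Repeated division with remainder:
  -z^4 - 6z^3 + 8z^2 + 96z + 128 = (-1)(z^4 - z^3 - 11z^2 + 16z - 80) + (-7z^3 - 3z^2 + 112z + 48)
  z^4 - z^3 - 11z^2 + 16z - 80 = (-(1/7)z + 10/49)(-7z^3 - 3z^2 + 112z + 48) + ((275/49)z^2 - 4400/49)
  -7z^3 - 3z^2 + 112z + 48 = (-(343/275)z - 147/275)((275/49)z^2 - 4400/49) + (0)
Last nonzero remainder: (275/49)z^2 - 4400/49. Dividing through by 275/49 gives the monic gcd z^2 - 16.
Cancel z^2 - 16 from numerator and denominator to get the reduced form.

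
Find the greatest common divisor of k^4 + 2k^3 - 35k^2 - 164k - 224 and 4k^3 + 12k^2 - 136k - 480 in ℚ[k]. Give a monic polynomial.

By polynomial division,
  k^4 + 2k^3 - 35k^2 - 164k - 224 = ((1/4)k - 1/4)(4k^3 + 12k^2 - 136k - 480) + (2k^2 - 78k - 344)
  4k^3 + 12k^2 - 136k - 480 = (2k + 84)(2k^2 - 78k - 344) + (7104k + 28416)
  2k^2 - 78k - 344 = ((1/3552)k - 43/3552)(7104k + 28416) + (0)
Last nonzero remainder: 7104k + 28416. Dividing through by 7104 gives the monic gcd k + 4.

k + 4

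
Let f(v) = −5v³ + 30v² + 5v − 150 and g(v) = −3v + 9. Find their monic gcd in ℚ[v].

v − 3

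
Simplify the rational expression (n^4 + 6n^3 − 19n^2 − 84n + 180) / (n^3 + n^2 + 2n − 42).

Euclidean algorithm in ℚ[n]:
  n^4 + 6n^3 − 19n^2 − 84n + 180 = (n + 5)(n^3 + n^2 + 2n − 42) + (−26n^2 − 52n + 390)
  n^3 + n^2 + 2n − 42 = (−(1/26)n + 1/26)(−26n^2 − 52n + 390) + (19n − 57)
  −26n^2 − 52n + 390 = (−(26/19)n − 130/19)(19n − 57) + (0)
Last nonzero remainder: 19n − 57. Dividing through by 19 gives the monic gcd n − 3.
Cancel n − 3 from numerator and denominator to get the reduced form.

(n^3 + 9n^2 + 8n − 60)/(n^2 + 4n + 14)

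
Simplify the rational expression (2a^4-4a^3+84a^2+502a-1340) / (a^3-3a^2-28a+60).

(2a^2-10a+134)/(a-6)

By polynomial division,
  2a^4-4a^3+84a^2+502a-1340 = (2a+2)(a^3-3a^2-28a+60) + (146a^2+438a-1460)
  a^3-3a^2-28a+60 = ((1/146)a-3/73)(146a^2+438a-1460) + (0)
Last nonzero remainder: 146a^2+438a-1460. Dividing through by 146 gives the monic gcd a^2+3a-10.
Cancel a^2+3a-10 from numerator and denominator to get the reduced form.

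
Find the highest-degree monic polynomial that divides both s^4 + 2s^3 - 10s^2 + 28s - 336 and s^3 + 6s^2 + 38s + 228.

Apply the Euclidean algorithm:
  s^4 + 2s^3 - 10s^2 + 28s - 336 = (s - 4)(s^3 + 6s^2 + 38s + 228) + (-24s^2 - 48s + 576)
  s^3 + 6s^2 + 38s + 228 = (-(1/24)s - 1/6)(-24s^2 - 48s + 576) + (54s + 324)
  -24s^2 - 48s + 576 = (-(4/9)s + 16/9)(54s + 324) + (0)
Last nonzero remainder: 54s + 324. Dividing through by 54 gives the monic gcd s + 6.

s + 6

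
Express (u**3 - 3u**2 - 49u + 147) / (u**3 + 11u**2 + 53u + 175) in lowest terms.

(u**2 - 10u + 21)/(u**2 + 4u + 25)

Apply the Euclidean algorithm:
  u**3 - 3u**2 - 49u + 147 = (u**3 + 11u**2 + 53u + 175) + (-14u**2 - 102u - 28)
  u**3 + 11u**2 + 53u + 175 = (-(1/14)u - 13/49)(-14u**2 - 102u - 28) + ((1173/49)u + 1173/7)
  -14u**2 - 102u - 28 = (-(686/1173)u - 196/1173)((1173/49)u + 1173/7) + (0)
Last nonzero remainder: (1173/49)u + 1173/7. Dividing through by 1173/49 gives the monic gcd u + 7.
Cancel u + 7 from numerator and denominator to get the reduced form.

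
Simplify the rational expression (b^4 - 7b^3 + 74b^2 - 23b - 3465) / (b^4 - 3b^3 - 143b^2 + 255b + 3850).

Apply the Euclidean algorithm:
  b^4 - 7b^3 + 74b^2 - 23b - 3465 = (b^4 - 3b^3 - 143b^2 + 255b + 3850) + (-4b^3 + 217b^2 - 278b - 7315)
  b^4 - 3b^3 - 143b^2 + 255b + 3850 = (-(1/4)b - 205/16)(-4b^3 + 217b^2 - 278b - 7315) + ((41085/16)b^2 - (41085/8)b - 1437975/16)
  -4b^3 + 217b^2 - 278b - 7315 = (-(64/41085)b + 304/3735)((41085/16)b^2 - (41085/8)b - 1437975/16) + (0)
Last nonzero remainder: (41085/16)b^2 - (41085/8)b - 1437975/16. Dividing through by 41085/16 gives the monic gcd b^2 - 2b - 35.
Cancel b^2 - 2b - 35 from numerator and denominator to get the reduced form.

(b^2 - 5b + 99)/(b^2 - b - 110)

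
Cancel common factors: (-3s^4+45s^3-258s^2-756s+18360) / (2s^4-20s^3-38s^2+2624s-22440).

(-3s-18)/(2s+22)

By polynomial division,
  -3s^4+45s^3-258s^2-756s+18360 = (-3/2)(2s^4-20s^3-38s^2+2624s-22440) + (15s^3-315s^2+3180s-15300)
  2s^4-20s^3-38s^2+2624s-22440 = ((2/15)s+22/15)(15s^3-315s^2+3180s-15300) + (0)
Last nonzero remainder: 15s^3-315s^2+3180s-15300. Dividing through by 15 gives the monic gcd s^3-21s^2+212s-1020.
Cancel s^3-21s^2+212s-1020 from numerator and denominator to get the reduced form.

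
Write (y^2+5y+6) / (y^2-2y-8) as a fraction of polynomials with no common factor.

(y+3)/(y-4)

Repeated division with remainder:
  y^2+5y+6 = (y^2-2y-8) + (7y+14)
  y^2-2y-8 = ((1/7)y-4/7)(7y+14) + (0)
Last nonzero remainder: 7y+14. Dividing through by 7 gives the monic gcd y+2.
Cancel y+2 from numerator and denominator to get the reduced form.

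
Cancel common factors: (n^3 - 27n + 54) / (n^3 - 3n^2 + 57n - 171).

(n^2 + 3n - 18)/(n^2 + 57)

Apply the Euclidean algorithm:
  n^3 - 27n + 54 = (n^3 - 3n^2 + 57n - 171) + (3n^2 - 84n + 225)
  n^3 - 3n^2 + 57n - 171 = ((1/3)n + 25/3)(3n^2 - 84n + 225) + (682n - 2046)
  3n^2 - 84n + 225 = ((3/682)n - 75/682)(682n - 2046) + (0)
Last nonzero remainder: 682n - 2046. Dividing through by 682 gives the monic gcd n - 3.
Cancel n - 3 from numerator and denominator to get the reduced form.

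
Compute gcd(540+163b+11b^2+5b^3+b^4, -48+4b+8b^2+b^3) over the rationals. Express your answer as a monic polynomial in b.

Apply the Euclidean algorithm:
  b^4+5b^3+11b^2+163b+540 = (b-3)(b^3+8b^2+4b-48) + (31b^2+223b+396)
  b^3+8b^2+4b-48 = ((1/31)b+25/961)(31b^2+223b+396) + (-(14007/961)b-56028/961)
  31b^2+223b+396 = (-(29791/14007)b-31713/4669)(-(14007/961)b-56028/961) + (0)
Last nonzero remainder: -(14007/961)b-56028/961. Dividing through by -14007/961 gives the monic gcd b+4.

4+b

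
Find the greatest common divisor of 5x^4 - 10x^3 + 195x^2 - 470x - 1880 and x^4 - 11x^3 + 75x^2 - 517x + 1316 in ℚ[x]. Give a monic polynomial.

x^3 - 4x^2 + 47x - 188

Apply the Euclidean algorithm:
  5x^4 - 10x^3 + 195x^2 - 470x - 1880 = (5)(x^4 - 11x^3 + 75x^2 - 517x + 1316) + (45x^3 - 180x^2 + 2115x - 8460)
  x^4 - 11x^3 + 75x^2 - 517x + 1316 = ((1/45)x - 7/45)(45x^3 - 180x^2 + 2115x - 8460) + (0)
Last nonzero remainder: 45x^3 - 180x^2 + 2115x - 8460. Dividing through by 45 gives the monic gcd x^3 - 4x^2 + 47x - 188.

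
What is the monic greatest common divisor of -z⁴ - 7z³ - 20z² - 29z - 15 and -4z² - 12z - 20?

z² + 3z + 5

Euclidean algorithm in ℚ[z]:
  -z⁴ - 7z³ - 20z² - 29z - 15 = ((1/4)z² + z + 3/4)(-4z² - 12z - 20) + (0)
Last nonzero remainder: -4z² - 12z - 20. Dividing through by -4 gives the monic gcd z² + 3z + 5.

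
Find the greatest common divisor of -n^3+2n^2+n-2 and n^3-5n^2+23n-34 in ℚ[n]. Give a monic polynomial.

n-2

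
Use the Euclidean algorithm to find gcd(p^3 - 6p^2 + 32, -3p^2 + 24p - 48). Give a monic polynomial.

Repeated division with remainder:
  p^3 - 6p^2 + 32 = (-(1/3)p - 2/3)(-3p^2 + 24p - 48) + (0)
Last nonzero remainder: -3p^2 + 24p - 48. Dividing through by -3 gives the monic gcd p^2 - 8p + 16.

p^2 - 8p + 16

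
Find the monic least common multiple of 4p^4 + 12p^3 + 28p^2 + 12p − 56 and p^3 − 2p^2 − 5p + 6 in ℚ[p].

p^5 − 2p^3 − 18p^2 − 23p + 42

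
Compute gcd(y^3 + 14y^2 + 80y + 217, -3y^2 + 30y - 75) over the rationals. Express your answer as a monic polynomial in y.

Apply the Euclidean algorithm:
  y^3 + 14y^2 + 80y + 217 = (-(1/3)y - 8)(-3y^2 + 30y - 75) + (295y - 383)
  -3y^2 + 30y - 75 = (-(3/295)y + 7701/87025)(295y - 383) + (-3577392/87025)
  295y - 383 = (-(25672375/3577392)y + 33330575/3577392)(-3577392/87025) + (0)
The last nonzero remainder is the constant -3577392/87025, so the polynomials are coprime and gcd = 1.

1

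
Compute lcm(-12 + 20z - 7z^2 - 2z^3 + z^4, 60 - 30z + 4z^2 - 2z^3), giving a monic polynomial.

-180 + 300z - 117z^2 - 10z^3 + 8z^4 - 2z^5 + z^6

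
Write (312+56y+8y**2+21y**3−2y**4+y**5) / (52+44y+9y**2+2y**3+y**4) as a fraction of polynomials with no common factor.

(12−2y+y**2)/(2+y)

Repeated division with remainder:
  y**5−2y**4+21y**3+8y**2+56y+312 = (y−4)(y**4+2y**3+9y**2+44y+52) + (20y**3+180y+520)
  y**4+2y**3+9y**2+44y+52 = ((1/20)y+1/10)(20y**3+180y+520) + (0)
Last nonzero remainder: 20y**3+180y+520. Dividing through by 20 gives the monic gcd y**3+9y+26.
Cancel y**3+9y+26 from numerator and denominator to get the reduced form.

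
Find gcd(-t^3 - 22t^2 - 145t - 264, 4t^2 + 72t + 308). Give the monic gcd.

Apply the Euclidean algorithm:
  -t^3 - 22t^2 - 145t - 264 = (-(1/4)t - 1)(4t^2 + 72t + 308) + (4t + 44)
  4t^2 + 72t + 308 = (t + 7)(4t + 44) + (0)
Last nonzero remainder: 4t + 44. Dividing through by 4 gives the monic gcd t + 11.

t + 11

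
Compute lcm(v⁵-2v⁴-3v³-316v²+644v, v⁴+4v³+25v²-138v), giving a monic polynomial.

Repeated division with remainder:
  v⁵-2v⁴-3v³-316v²+644v = (v-6)(v⁴+4v³+25v²-138v) + (-4v³-28v²-184v)
  v⁴+4v³+25v²-138v = (-(1/4)v+3/4)(-4v³-28v²-184v) + (0)
Last nonzero remainder: -4v³-28v²-184v. Dividing through by -4 gives the monic gcd v³+7v²+46v.
Then lcm(f, g) = f·g / gcd(f, g); expanding and making the result monic gives the answer.

v⁶-5v⁵+3v⁴-307v³+1592v²-1932v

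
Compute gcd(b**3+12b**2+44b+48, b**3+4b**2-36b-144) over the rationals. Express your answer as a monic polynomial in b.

b**2+10b+24

Repeated division with remainder:
  b**3+12b**2+44b+48 = (b**3+4b**2-36b-144) + (8b**2+80b+192)
  b**3+4b**2-36b-144 = ((1/8)b-3/4)(8b**2+80b+192) + (0)
Last nonzero remainder: 8b**2+80b+192. Dividing through by 8 gives the monic gcd b**2+10b+24.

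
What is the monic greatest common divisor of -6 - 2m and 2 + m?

1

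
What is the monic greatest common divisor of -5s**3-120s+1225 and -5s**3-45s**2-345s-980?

Repeated division with remainder:
  -5s**3-120s+1225 = (-5s**3-45s**2-345s-980) + (45s**2+225s+2205)
  -5s**3-45s**2-345s-980 = (-(1/9)s-4/9)(45s**2+225s+2205) + (0)
Last nonzero remainder: 45s**2+225s+2205. Dividing through by 45 gives the monic gcd s**2+5s+49.

s**2+5s+49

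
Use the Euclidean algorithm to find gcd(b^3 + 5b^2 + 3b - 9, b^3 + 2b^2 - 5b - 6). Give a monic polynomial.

Euclidean algorithm in ℚ[b]:
  b^3 + 5b^2 + 3b - 9 = (b^3 + 2b^2 - 5b - 6) + (3b^2 + 8b - 3)
  b^3 + 2b^2 - 5b - 6 = ((1/3)b - 2/9)(3b^2 + 8b - 3) + (-(20/9)b - 20/3)
  3b^2 + 8b - 3 = (-(27/20)b + 9/20)(-(20/9)b - 20/3) + (0)
Last nonzero remainder: -(20/9)b - 20/3. Dividing through by -20/9 gives the monic gcd b + 3.

b + 3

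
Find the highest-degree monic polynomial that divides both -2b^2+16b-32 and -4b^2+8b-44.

Repeated division with remainder:
  -2b^2+16b-32 = (1/2)(-4b^2+8b-44) + (12b-10)
  -4b^2+8b-44 = (-(1/3)b+7/18)(12b-10) + (-361/9)
  12b-10 = (-(108/361)b+90/361)(-361/9) + (0)
The last nonzero remainder is the constant -361/9, so the polynomials are coprime and gcd = 1.

1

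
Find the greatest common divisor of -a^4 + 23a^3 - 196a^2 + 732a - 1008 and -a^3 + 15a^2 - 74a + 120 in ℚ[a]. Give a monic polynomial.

Euclidean algorithm in ℚ[a]:
  -a^4 + 23a^3 - 196a^2 + 732a - 1008 = (a - 8)(-a^3 + 15a^2 - 74a + 120) + (-2a^2 + 20a - 48)
  -a^3 + 15a^2 - 74a + 120 = ((1/2)a - 5/2)(-2a^2 + 20a - 48) + (0)
Last nonzero remainder: -2a^2 + 20a - 48. Dividing through by -2 gives the monic gcd a^2 - 10a + 24.

a^2 - 10a + 24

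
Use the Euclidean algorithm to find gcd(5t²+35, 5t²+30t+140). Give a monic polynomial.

1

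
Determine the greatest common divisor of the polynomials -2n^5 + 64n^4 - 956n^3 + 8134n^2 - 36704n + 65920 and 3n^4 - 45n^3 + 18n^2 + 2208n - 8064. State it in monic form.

n^2 - 16n + 64

Repeated division with remainder:
  -2n^5 + 64n^4 - 956n^3 + 8134n^2 - 36704n + 65920 = (-(2/3)n + 34/3)(3n^4 - 45n^3 + 18n^2 + 2208n - 8064) + (-434n^3 + 9402n^2 - 67104n + 157312)
  3n^4 - 45n^3 + 18n^2 + 2208n - 8064 = (-(3/434)n - 2169/47089)(-434n^3 + 9402n^2 - 67104n + 157312) + (-(601812/47089)n^2 + (9628992/47089)n - 38515968/47089)
  -434n^3 + 9402n^2 - 67104n + 157312 = ((10218313/300906)n - 57872381/300906)(-(601812/47089)n^2 + (9628992/47089)n - 38515968/47089) + (0)
Last nonzero remainder: -(601812/47089)n^2 + (9628992/47089)n - 38515968/47089. Dividing through by -601812/47089 gives the monic gcd n^2 - 16n + 64.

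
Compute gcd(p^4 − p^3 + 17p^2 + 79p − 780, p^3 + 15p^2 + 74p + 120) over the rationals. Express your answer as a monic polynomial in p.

Repeated division with remainder:
  p^4 − p^3 + 17p^2 + 79p − 780 = (p − 16)(p^3 + 15p^2 + 74p + 120) + (183p^2 + 1143p + 1140)
  p^3 + 15p^2 + 74p + 120 = ((1/183)p + 178/3721)(183p^2 + 1143p + 1140) + ((48720/3721)p + 243600/3721)
  183p^2 + 1143p + 1140 = ((226981/16240)p + 70699/4060)((48720/3721)p + 243600/3721) + (0)
Last nonzero remainder: (48720/3721)p + 243600/3721. Dividing through by 48720/3721 gives the monic gcd p + 5.

p + 5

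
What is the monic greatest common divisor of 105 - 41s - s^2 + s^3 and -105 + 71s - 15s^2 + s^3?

15 - 8s + s^2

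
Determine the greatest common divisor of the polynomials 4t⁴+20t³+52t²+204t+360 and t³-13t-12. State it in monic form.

Repeated division with remainder:
  4t⁴+20t³+52t²+204t+360 = (4t+20)(t³-13t-12) + (104t²+512t+600)
  t³-13t-12 = ((1/104)t-8/169)(104t²+512t+600) + ((924/169)t+2772/169)
  104t²+512t+600 = ((4394/231)t+8450/231)((924/169)t+2772/169) + (0)
Last nonzero remainder: (924/169)t+2772/169. Dividing through by 924/169 gives the monic gcd t+3.

t+3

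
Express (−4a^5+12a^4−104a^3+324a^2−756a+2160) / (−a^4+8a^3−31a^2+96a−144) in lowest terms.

Repeated division with remainder:
  −4a^5+12a^4−104a^3+324a^2−756a+2160 = (4a+20)(−a^4+8a^3−31a^2+96a−144) + (−140a^3+560a^2−2100a+5040)
  −a^4+8a^3−31a^2+96a−144 = ((1/140)a−1/35)(−140a^3+560a^2−2100a+5040) + (0)
Last nonzero remainder: −140a^3+560a^2−2100a+5040. Dividing through by −140 gives the monic gcd a^3−4a^2+15a−36.
Cancel a^3−4a^2+15a−36 from numerator and denominator to get the reduced form.

(4a^2+4a+60)/(a−4)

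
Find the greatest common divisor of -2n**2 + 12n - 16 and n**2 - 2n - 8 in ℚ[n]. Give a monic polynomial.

n - 4

By polynomial division,
  -2n**2 + 12n - 16 = (-2)(n**2 - 2n - 8) + (8n - 32)
  n**2 - 2n - 8 = ((1/8)n + 1/4)(8n - 32) + (0)
Last nonzero remainder: 8n - 32. Dividing through by 8 gives the monic gcd n - 4.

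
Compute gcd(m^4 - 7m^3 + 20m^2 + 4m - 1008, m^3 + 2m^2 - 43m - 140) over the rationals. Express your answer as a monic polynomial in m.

By polynomial division,
  m^4 - 7m^3 + 20m^2 + 4m - 1008 = (m - 9)(m^3 + 2m^2 - 43m - 140) + (81m^2 - 243m - 2268)
  m^3 + 2m^2 - 43m - 140 = ((1/81)m + 5/81)(81m^2 - 243m - 2268) + (0)
Last nonzero remainder: 81m^2 - 243m - 2268. Dividing through by 81 gives the monic gcd m^2 - 3m - 28.

m^2 - 3m - 28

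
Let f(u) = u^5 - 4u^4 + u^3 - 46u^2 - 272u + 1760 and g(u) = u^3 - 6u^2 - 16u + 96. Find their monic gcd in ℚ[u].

By polynomial division,
  u^5 - 4u^4 + u^3 - 46u^2 - 272u + 1760 = (u^2 + 2u + 29)(u^3 - 6u^2 - 16u + 96) + (64u^2 - 1024)
  u^3 - 6u^2 - 16u + 96 = ((1/64)u - 3/32)(64u^2 - 1024) + (0)
Last nonzero remainder: 64u^2 - 1024. Dividing through by 64 gives the monic gcd u^2 - 16.

u^2 - 16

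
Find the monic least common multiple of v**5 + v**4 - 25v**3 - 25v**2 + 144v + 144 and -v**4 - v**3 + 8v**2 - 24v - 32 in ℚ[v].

Repeated division with remainder:
  v**5 + v**4 - 25v**3 - 25v**2 + 144v + 144 = (-v)(-v**4 - v**3 + 8v**2 - 24v - 32) + (-17v**3 - 49v**2 + 112v + 144)
  -v**4 - v**3 + 8v**2 - 24v - 32 = ((1/17)v - 32/289)(-17v**3 - 49v**2 + 112v + 144) + (-(1160/289)v**2 - (5800/289)v - 4640/289)
  -17v**3 - 49v**2 + 112v + 144 = ((4913/1160)v - 2601/290)(-(1160/289)v**2 - (5800/289)v - 4640/289) + (0)
Last nonzero remainder: -(1160/289)v**2 - (5800/289)v - 4640/289. Dividing through by -1160/289 gives the monic gcd v**2 + 5v + 4.
Then lcm(f, g) = f·g / gcd(f, g); expanding and making the result monic gives the answer.

v**7 - 3v**6 - 21v**5 + 83v**4 + 44v**3 - 632v**2 + 576v + 1152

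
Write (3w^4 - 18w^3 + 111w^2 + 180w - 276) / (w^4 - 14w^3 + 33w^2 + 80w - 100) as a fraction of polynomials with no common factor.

(3w^2 - 21w + 138)/(w^2 - 15w + 50)

By polynomial division,
  3w^4 - 18w^3 + 111w^2 + 180w - 276 = (3)(w^4 - 14w^3 + 33w^2 + 80w - 100) + (24w^3 + 12w^2 - 60w + 24)
  w^4 - 14w^3 + 33w^2 + 80w - 100 = ((1/24)w - 29/48)(24w^3 + 12w^2 - 60w + 24) + ((171/4)w^2 + (171/4)w - 171/2)
  24w^3 + 12w^2 - 60w + 24 = ((32/57)w - 16/57)((171/4)w^2 + (171/4)w - 171/2) + (0)
Last nonzero remainder: (171/4)w^2 + (171/4)w - 171/2. Dividing through by 171/4 gives the monic gcd w^2 + w - 2.
Cancel w^2 + w - 2 from numerator and denominator to get the reduced form.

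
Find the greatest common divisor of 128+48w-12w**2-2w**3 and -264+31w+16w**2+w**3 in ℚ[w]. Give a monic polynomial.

Euclidean algorithm in ℚ[w]:
  -2w**3-12w**2+48w+128 = (-2)(w**3+16w**2+31w-264) + (20w**2+110w-400)
  w**3+16w**2+31w-264 = ((1/20)w+21/40)(20w**2+110w-400) + (-(27/4)w-54)
  20w**2+110w-400 = (-(80/27)w+200/27)(-(27/4)w-54) + (0)
Last nonzero remainder: -(27/4)w-54. Dividing through by -27/4 gives the monic gcd w+8.

8+w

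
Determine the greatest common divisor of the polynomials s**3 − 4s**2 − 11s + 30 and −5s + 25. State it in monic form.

s − 5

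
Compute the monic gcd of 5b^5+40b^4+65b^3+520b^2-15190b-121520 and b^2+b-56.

b^2+b-56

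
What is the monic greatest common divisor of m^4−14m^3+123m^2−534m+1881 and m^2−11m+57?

m^2−11m+57

By polynomial division,
  m^4−14m^3+123m^2−534m+1881 = (m^2−3m+33)(m^2−11m+57) + (0)
The last nonzero remainder m^2−11m+57 is already monic.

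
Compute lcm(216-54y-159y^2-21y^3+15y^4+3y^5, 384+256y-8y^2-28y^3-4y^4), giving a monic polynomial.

Apply the Euclidean algorithm:
  3y^5+15y^4-21y^3-159y^2-54y+216 = (-(3/4)y+3/2)(-4y^4-28y^3-8y^2+256y+384) + (15y^3+45y^2-150y-360)
  -4y^4-28y^3-8y^2+256y+384 = (-(4/15)y-16/15)(15y^3+45y^2-150y-360) + (0)
Last nonzero remainder: 15y^3+45y^2-150y-360. Dividing through by 15 gives the monic gcd y^3+3y^2-10y-24.
Then lcm(f, g) = f·g / gcd(f, g); expanding and making the result monic gives the answer.

288-230y^2-81y^3+13y^4+9y^5+y^6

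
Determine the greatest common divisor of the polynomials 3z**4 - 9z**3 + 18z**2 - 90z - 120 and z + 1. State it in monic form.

Euclidean algorithm in ℚ[z]:
  3z**4 - 9z**3 + 18z**2 - 90z - 120 = (3z**3 - 12z**2 + 30z - 120)(z + 1) + (0)
The last nonzero remainder z + 1 is already monic.

z + 1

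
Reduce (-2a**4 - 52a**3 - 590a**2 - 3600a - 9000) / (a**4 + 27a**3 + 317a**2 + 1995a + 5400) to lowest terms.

(-2a**2 - 32a - 120)/(a**2 + 17a + 72)

By polynomial division,
  -2a**4 - 52a**3 - 590a**2 - 3600a - 9000 = (-2)(a**4 + 27a**3 + 317a**2 + 1995a + 5400) + (2a**3 + 44a**2 + 390a + 1800)
  a**4 + 27a**3 + 317a**2 + 1995a + 5400 = ((1/2)a + 5/2)(2a**3 + 44a**2 + 390a + 1800) + (12a**2 + 120a + 900)
  2a**3 + 44a**2 + 390a + 1800 = ((1/6)a + 2)(12a**2 + 120a + 900) + (0)
Last nonzero remainder: 12a**2 + 120a + 900. Dividing through by 12 gives the monic gcd a**2 + 10a + 75.
Cancel a**2 + 10a + 75 from numerator and denominator to get the reduced form.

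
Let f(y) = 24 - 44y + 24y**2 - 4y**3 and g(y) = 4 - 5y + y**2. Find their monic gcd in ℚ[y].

-1 + y

By polynomial division,
  -4y**3 + 24y**2 - 44y + 24 = (-4y + 4)(y**2 - 5y + 4) + (-8y + 8)
  y**2 - 5y + 4 = (-(1/8)y + 1/2)(-8y + 8) + (0)
Last nonzero remainder: -8y + 8. Dividing through by -8 gives the monic gcd y - 1.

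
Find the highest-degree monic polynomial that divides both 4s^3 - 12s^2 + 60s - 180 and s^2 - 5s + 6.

s - 3

Repeated division with remainder:
  4s^3 - 12s^2 + 60s - 180 = (4s + 8)(s^2 - 5s + 6) + (76s - 228)
  s^2 - 5s + 6 = ((1/76)s - 1/38)(76s - 228) + (0)
Last nonzero remainder: 76s - 228. Dividing through by 76 gives the monic gcd s - 3.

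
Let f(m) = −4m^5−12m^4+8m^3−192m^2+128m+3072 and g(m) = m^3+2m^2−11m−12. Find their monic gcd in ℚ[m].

Apply the Euclidean algorithm:
  −4m^5−12m^4+8m^3−192m^2+128m+3072 = (−4m^2−4m−28)(m^3+2m^2−11m−12) + (−228m^2−228m+2736)
  m^3+2m^2−11m−12 = (−(1/228)m−1/228)(−228m^2−228m+2736) + (0)
Last nonzero remainder: −228m^2−228m+2736. Dividing through by −228 gives the monic gcd m^2+m−12.

m^2+m−12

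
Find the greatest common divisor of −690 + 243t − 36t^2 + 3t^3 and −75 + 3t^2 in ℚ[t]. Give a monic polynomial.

By polynomial division,
  3t^3 − 36t^2 + 243t − 690 = (t − 12)(3t^2 − 75) + (318t − 1590)
  3t^2 − 75 = ((1/106)t + 5/106)(318t − 1590) + (0)
Last nonzero remainder: 318t − 1590. Dividing through by 318 gives the monic gcd t − 5.

−5 + t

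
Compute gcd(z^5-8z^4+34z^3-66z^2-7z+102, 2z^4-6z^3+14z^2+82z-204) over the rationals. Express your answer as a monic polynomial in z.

z^3-6z^2+25z-34

Euclidean algorithm in ℚ[z]:
  z^5-8z^4+34z^3-66z^2-7z+102 = ((1/2)z-5/2)(2z^4-6z^3+14z^2+82z-204) + (12z^3-72z^2+300z-408)
  2z^4-6z^3+14z^2+82z-204 = ((1/6)z+1/2)(12z^3-72z^2+300z-408) + (0)
Last nonzero remainder: 12z^3-72z^2+300z-408. Dividing through by 12 gives the monic gcd z^3-6z^2+25z-34.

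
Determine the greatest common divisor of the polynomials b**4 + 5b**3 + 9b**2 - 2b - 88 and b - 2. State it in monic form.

b - 2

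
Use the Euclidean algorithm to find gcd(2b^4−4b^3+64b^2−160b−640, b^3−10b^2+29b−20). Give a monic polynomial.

b−4

Euclidean algorithm in ℚ[b]:
  2b^4−4b^3+64b^2−160b−640 = (2b+16)(b^3−10b^2+29b−20) + (166b^2−584b−320)
  b^3−10b^2+29b−20 = ((1/166)b−269/6889)(166b^2−584b−320) + ((55965/6889)b−223860/6889)
  166b^2−584b−320 = ((1143574/55965)b+110224/11193)((55965/6889)b−223860/6889) + (0)
Last nonzero remainder: (55965/6889)b−223860/6889. Dividing through by 55965/6889 gives the monic gcd b−4.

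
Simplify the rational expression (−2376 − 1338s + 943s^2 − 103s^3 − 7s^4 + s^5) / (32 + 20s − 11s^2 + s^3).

(594 − 111s − 4s^2 + s^3)/(−8 + s)

Repeated division with remainder:
  s^5 − 7s^4 − 103s^3 + 943s^2 − 1338s − 2376 = (s^2 + 4s − 79)(s^3 − 11s^2 + 20s + 32) + (−38s^2 + 114s + 152)
  s^3 − 11s^2 + 20s + 32 = (−(1/38)s + 4/19)(−38s^2 + 114s + 152) + (0)
Last nonzero remainder: −38s^2 + 114s + 152. Dividing through by −38 gives the monic gcd s^2 − 3s − 4.
Cancel s^2 − 3s − 4 from numerator and denominator to get the reduced form.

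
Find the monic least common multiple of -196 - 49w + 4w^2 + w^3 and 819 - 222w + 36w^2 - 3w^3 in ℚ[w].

-7644 - 931w + 205w^2 - 30w^3 - w^4 + w^5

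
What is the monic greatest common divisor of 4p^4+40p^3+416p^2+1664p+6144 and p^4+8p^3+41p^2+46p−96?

p^2+6p+32

By polynomial division,
  4p^4+40p^3+416p^2+1664p+6144 = (4)(p^4+8p^3+41p^2+46p−96) + (8p^3+252p^2+1480p+6528)
  p^4+8p^3+41p^2+46p−96 = ((1/8)p−47/16)(8p^3+252p^2+1480p+6528) + ((2385/4)p^2+(7155/2)p+19080)
  8p^3+252p^2+1480p+6528 = ((32/2385)p+272/795)((2385/4)p^2+(7155/2)p+19080) + (0)
Last nonzero remainder: (2385/4)p^2+(7155/2)p+19080. Dividing through by 2385/4 gives the monic gcd p^2+6p+32.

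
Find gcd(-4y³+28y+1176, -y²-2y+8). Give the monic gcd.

1

Repeated division with remainder:
  -4y³+28y+1176 = (4y-8)(-y²-2y+8) + (-20y+1240)
  -y²-2y+8 = ((1/20)y+16/5)(-20y+1240) + (-3960)
  -20y+1240 = ((1/198)y-31/99)(-3960) + (0)
The last nonzero remainder is the constant -3960, so the polynomials are coprime and gcd = 1.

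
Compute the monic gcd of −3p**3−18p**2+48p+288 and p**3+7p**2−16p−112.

Apply the Euclidean algorithm:
  −3p**3−18p**2+48p+288 = (−3)(p**3+7p**2−16p−112) + (3p**2−48)
  p**3+7p**2−16p−112 = ((1/3)p+7/3)(3p**2−48) + (0)
Last nonzero remainder: 3p**2−48. Dividing through by 3 gives the monic gcd p**2−16.

p**2−16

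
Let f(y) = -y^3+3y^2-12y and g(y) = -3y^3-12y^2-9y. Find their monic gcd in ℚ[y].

Repeated division with remainder:
  -y^3+3y^2-12y = (1/3)(-3y^3-12y^2-9y) + (7y^2-9y)
  -3y^3-12y^2-9y = (-(3/7)y-111/49)(7y^2-9y) + (-(1440/49)y)
  7y^2-9y = (-(343/1440)y+49/160)(-(1440/49)y) + (0)
Last nonzero remainder: -(1440/49)y. Dividing through by -1440/49 gives the monic gcd y.

y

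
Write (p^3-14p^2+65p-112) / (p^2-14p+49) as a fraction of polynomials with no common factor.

(p^2-7p+16)/(p-7)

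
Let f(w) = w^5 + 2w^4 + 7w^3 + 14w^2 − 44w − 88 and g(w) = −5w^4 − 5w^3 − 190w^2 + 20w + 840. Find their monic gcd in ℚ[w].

w^2 − 4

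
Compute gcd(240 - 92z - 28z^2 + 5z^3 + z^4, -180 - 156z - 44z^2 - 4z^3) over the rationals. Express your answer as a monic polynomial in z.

Euclidean algorithm in ℚ[z]:
  z^4 + 5z^3 - 28z^2 - 92z + 240 = (-(1/4)z + 3/2)(-4z^3 - 44z^2 - 156z - 180) + (-z^2 + 97z + 510)
  -4z^3 - 44z^2 - 156z - 180 = (4z + 432)(-z^2 + 97z + 510) + (-44100z - 220500)
  -z^2 + 97z + 510 = ((1/44100)z - 17/7350)(-44100z - 220500) + (0)
Last nonzero remainder: -44100z - 220500. Dividing through by -44100 gives the monic gcd z + 5.

5 + z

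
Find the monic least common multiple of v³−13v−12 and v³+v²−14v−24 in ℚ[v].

v⁴+2v³−13v²−38v−24

Repeated division with remainder:
  v³−13v−12 = (v³+v²−14v−24) + (−v²+v+12)
  v³+v²−14v−24 = (−v−2)(−v²+v+12) + (0)
Last nonzero remainder: −v²+v+12. Dividing through by −1 gives the monic gcd v²−v−12.
Then lcm(f, g) = f·g / gcd(f, g); expanding and making the result monic gives the answer.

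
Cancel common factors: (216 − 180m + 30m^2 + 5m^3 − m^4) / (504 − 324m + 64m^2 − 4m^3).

By polynomial division,
  −m^4 + 5m^3 + 30m^2 − 180m + 216 = ((1/4)m + 11/4)(−4m^3 + 64m^2 − 324m + 504) + (−65m^2 + 585m − 1170)
  −4m^3 + 64m^2 − 324m + 504 = ((4/65)m − 28/65)(−65m^2 + 585m − 1170) + (0)
Last nonzero remainder: −65m^2 + 585m − 1170. Dividing through by −65 gives the monic gcd m^2 − 9m + 18.
Cancel m^2 − 9m + 18 from numerator and denominator to get the reduced form.

(−12 + 4m + m^2)/(−28 + 4m)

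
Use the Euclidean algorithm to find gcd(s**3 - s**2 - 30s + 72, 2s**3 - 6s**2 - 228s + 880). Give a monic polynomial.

Repeated division with remainder:
  s**3 - s**2 - 30s + 72 = (1/2)(2s**3 - 6s**2 - 228s + 880) + (2s**2 + 84s - 368)
  2s**3 - 6s**2 - 228s + 880 = (s - 45)(2s**2 + 84s - 368) + (3920s - 15680)
  2s**2 + 84s - 368 = ((1/1960)s + 23/980)(3920s - 15680) + (0)
Last nonzero remainder: 3920s - 15680. Dividing through by 3920 gives the monic gcd s - 4.

s - 4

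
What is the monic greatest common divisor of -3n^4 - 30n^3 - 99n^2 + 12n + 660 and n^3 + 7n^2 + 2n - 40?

Repeated division with remainder:
  -3n^4 - 30n^3 - 99n^2 + 12n + 660 = (-3n - 9)(n^3 + 7n^2 + 2n - 40) + (-30n^2 - 90n + 300)
  n^3 + 7n^2 + 2n - 40 = (-(1/30)n - 2/15)(-30n^2 - 90n + 300) + (0)
Last nonzero remainder: -30n^2 - 90n + 300. Dividing through by -30 gives the monic gcd n^2 + 3n - 10.

n^2 + 3n - 10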